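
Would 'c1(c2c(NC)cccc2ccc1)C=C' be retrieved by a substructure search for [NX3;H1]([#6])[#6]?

Yes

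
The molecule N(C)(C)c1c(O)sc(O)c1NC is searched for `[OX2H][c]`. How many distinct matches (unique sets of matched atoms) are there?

2

[OX2H][c] is the SMARTS for a phenol: a hydroxyl oxygen attached to an aromatic carbon.
The molecule carries 2 separate instances of a hydroxyl group (-OH) meeting every constraint; each maps to a distinct set of atoms, giving 2 matches.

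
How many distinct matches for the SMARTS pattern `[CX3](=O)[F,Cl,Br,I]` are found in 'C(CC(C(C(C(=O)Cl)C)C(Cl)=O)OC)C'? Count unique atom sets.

2

[CX3](=O)[F,Cl,Br,I] is the SMARTS for an acyl halide: a carbonyl carbon bonded to a halogen.
The molecule carries 2 separate instances of an acyl chloride (-C(=O)Cl) meeting every constraint; each maps to a distinct set of atoms, giving 2 matches.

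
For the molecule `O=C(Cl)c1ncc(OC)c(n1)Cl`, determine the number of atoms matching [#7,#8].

4

The query [#7,#8] means: nitrogen or oxygen (comma = OR).
Check the 12 heavy atoms by environment: 2× n (aromatic) → match; 4× c (aromatic) → no; 2× O → match; 2× C → no; 2× Cl → no.
Summing the matching environments: 2 + 2 = 4 matching atoms.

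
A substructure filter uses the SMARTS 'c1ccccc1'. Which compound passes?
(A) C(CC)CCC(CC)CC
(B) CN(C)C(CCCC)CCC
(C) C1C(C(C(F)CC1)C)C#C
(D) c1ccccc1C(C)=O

c1ccccc1 describes six aromatic carbons in a ring (a benzene ring).
(A) has a methyl group (-CH3) but no six-membered all-carbon aromatic ring is present.
(B) has a methyl group (-CH3) but no six-membered all-carbon aromatic ring is present.
(C) has a methyl group (-CH3) but no six-membered all-carbon aromatic ring is present.
(D) contains the required atom environment, so the pattern matches.
So the answer is (D).

D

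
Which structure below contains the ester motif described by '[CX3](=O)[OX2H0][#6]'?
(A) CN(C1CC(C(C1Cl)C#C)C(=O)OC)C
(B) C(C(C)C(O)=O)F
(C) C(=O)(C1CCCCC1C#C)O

A

[CX3](=O)[OX2H0][#6] describes a carbonyl carbon bonded to an oxygen that is itself bonded to carbon (no H on that O) (an ester).
(A) contains a methyl-ester group (-C(=O)OCH3), which satisfies every atom and bond constraint.
(B) has a carboxylic acid group (-C(=O)OH) but the singly-bonded O carries H (OX2H1, not H0).
(C) has a carboxylic acid group (-C(=O)OH) but the singly-bonded O carries H (OX2H1, not H0).
So the answer is (A).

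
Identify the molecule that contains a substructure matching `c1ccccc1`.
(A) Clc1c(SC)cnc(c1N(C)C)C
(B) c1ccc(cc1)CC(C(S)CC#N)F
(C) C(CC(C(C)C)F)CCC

c1ccccc1 describes six aromatic carbons in a ring (a benzene ring).
(A) has a methyl group (-CH3) but no six-membered all-carbon aromatic ring is present.
(B) contains a phenyl ring, which satisfies every atom and bond constraint.
(C) has a methyl group (-CH3) but no six-membered all-carbon aromatic ring is present.
So the answer is (B).

B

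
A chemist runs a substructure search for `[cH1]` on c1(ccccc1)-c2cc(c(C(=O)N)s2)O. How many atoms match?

6

Check the 15 heavy atoms by environment: 1× s (aromatic, H0) → no; 4× c (aromatic, H0) → no; 6× c (aromatic, H1) → match; 1× O (H1) → no; 1× C (H0) → no; 1× O (H0) → no; 1× N (H2) → no.
That gives 6 matching atoms.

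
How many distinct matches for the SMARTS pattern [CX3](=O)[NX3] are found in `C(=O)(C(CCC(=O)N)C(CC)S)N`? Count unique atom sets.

[CX3](=O)[NX3] is the SMARTS for an amide: a carbonyl carbon bonded to a trivalent nitrogen.
The molecule carries 2 separate instances of a primary amide (-C(=O)NH2) meeting every constraint; each maps to a distinct set of atoms, giving 2 matches.

2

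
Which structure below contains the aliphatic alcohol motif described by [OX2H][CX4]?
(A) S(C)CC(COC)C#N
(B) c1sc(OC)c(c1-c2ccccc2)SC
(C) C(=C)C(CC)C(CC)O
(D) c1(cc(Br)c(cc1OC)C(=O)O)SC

[OX2H][CX4] describes a hydroxyl oxygen bound to an sp3 (X4) carbon (an aliphatic alcohol).
(A) has a methoxy ether (-OCH3) but the oxygen has H0 (ether), not H1.
(B) has a methoxy ether (-OCH3) but the oxygen has H0 (ether), not H1.
(C) contains a hydroxyl group (-OH), which satisfies every atom and bond constraint.
(D) has a methoxy ether (-OCH3) but the oxygen has H0 (ether), not H1.
So the answer is (C).

C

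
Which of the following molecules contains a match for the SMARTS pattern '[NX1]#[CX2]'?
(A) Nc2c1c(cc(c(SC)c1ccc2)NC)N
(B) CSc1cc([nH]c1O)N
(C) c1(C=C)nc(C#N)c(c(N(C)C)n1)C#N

C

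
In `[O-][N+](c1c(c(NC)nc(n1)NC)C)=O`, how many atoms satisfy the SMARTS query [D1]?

5

The query [D1] means: atom with exactly one heavy-atom neighbour (degree 1).
Check the 14 heavy atoms by environment: 2× n (aromatic, D2) → no; 4× c (aromatic, D3) → no; 2× N (D2) → no; 3× C (D1) → match; 1× N (charge +1, D3) → no; 1× O (charge -1, D1) → match; 1× O (D1) → match.
Summing the matching environments: 3 + 1 + 1 = 5 matching atoms.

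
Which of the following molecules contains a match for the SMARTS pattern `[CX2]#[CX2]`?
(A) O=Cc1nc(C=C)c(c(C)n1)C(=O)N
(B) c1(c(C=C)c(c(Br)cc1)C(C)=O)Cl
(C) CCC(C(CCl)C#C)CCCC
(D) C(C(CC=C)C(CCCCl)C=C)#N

C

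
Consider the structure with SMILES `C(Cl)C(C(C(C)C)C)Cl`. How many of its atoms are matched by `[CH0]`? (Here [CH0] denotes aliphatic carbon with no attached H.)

0

The query [CH0] means: aliphatic carbon with no attached hydrogen.
Check the 9 heavy atoms by environment: 1× C (H2) → no; 3× C (H1) → no; 3× C (H3) → no; 2× Cl (H0) → no.
No environment satisfies the query, so 0 matching atoms.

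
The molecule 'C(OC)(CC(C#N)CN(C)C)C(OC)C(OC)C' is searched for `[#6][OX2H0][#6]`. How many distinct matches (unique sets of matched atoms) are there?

3

[#6][OX2H0][#6] is the SMARTS for an ether: an aliphatic oxygen bridging two carbons with no H on the oxygen.
The molecule carries 3 separate instances of a methoxy ether (-OCH3) meeting every constraint; each maps to a distinct set of atoms, giving 3 matches.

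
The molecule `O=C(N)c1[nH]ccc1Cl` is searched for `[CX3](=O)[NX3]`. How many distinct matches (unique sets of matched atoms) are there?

1

[CX3](=O)[NX3] is the SMARTS for an amide: a carbonyl carbon bonded to a trivalent nitrogen.
Exactly one fragment in the molecule meets all constraints, giving 1 match.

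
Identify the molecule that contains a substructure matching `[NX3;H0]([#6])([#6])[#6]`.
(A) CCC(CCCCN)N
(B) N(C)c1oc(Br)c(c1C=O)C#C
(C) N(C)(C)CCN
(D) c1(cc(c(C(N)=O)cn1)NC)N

C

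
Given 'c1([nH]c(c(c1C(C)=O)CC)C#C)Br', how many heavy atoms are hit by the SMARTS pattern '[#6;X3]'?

Check the 13 heavy atoms by environment: 1× n (aromatic, X3) → no; 4× c (aromatic, X3) → match; 3× C (X4) → no; 2× C (X2) → no; 1× Br (X1) → no; 1× C (X3) → match; 1× O (X1) → no.
Summing the matching environments: 4 + 1 = 5 matching atoms.

5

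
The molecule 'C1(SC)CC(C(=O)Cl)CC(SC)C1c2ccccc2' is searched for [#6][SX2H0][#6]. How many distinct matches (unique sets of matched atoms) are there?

2

[#6][SX2H0][#6] is the SMARTS for a thioether: an aliphatic sulfur bridging two carbons with no H on the sulfur.
The molecule carries 2 separate instances of a methylthio ether (-SCH3) meeting every constraint; each maps to a distinct set of atoms, giving 2 matches.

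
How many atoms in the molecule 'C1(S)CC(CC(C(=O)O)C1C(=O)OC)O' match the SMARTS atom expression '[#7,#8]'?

The query [#7,#8] means: nitrogen or oxygen (comma = OR).
Check the 15 heavy atoms by environment: 9× C → no; 5× O → match; 1× S → no.
That gives 5 matching atoms.

5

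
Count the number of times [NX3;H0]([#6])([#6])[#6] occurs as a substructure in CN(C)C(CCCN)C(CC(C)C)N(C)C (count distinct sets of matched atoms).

2

[NX3;H0]([#6])([#6])[#6] is the SMARTS for a tertiary amine: a trivalent nitrogen with no H, bonded to three carbons.
The molecule carries 2 separate instances of a dimethylamino group (-N(CH3)2) meeting every constraint; each maps to a distinct set of atoms, giving 2 matches.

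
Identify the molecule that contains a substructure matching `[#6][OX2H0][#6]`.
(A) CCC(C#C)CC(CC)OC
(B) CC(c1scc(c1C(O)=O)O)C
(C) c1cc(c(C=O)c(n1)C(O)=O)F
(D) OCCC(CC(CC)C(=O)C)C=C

A

[#6][OX2H0][#6] describes an aliphatic oxygen bridging two carbons with no H on the oxygen (an ether).
(A) contains a methoxy ether (-OCH3), which satisfies every atom and bond constraint.
(B) has a carboxylic acid group (-C(=O)OH) but the -OH oxygen has H1; the =O is OX1, not OX2.
(C) has a carboxylic acid group (-C(=O)OH) but the -OH oxygen has H1; the =O is OX1, not OX2.
(D) has a hydroxyl group (-OH) but the oxygen has H1, not H0 bridging two carbons.
So the answer is (A).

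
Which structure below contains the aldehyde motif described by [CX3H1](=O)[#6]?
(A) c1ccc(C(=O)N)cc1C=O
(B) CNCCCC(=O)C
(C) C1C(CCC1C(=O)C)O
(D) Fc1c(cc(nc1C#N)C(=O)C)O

A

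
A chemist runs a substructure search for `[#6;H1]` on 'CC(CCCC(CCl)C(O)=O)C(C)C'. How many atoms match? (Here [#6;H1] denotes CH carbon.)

3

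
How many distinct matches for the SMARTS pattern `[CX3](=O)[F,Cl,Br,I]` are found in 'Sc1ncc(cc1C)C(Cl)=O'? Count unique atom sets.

1

[CX3](=O)[F,Cl,Br,I] is the SMARTS for an acyl halide: a carbonyl carbon bonded to a halogen.
Exactly one fragment in the molecule meets all constraints, giving 1 match.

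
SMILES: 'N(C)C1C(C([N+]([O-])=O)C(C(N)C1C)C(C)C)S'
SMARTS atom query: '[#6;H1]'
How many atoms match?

The query [#6;H1] means: any carbon bearing exactly one hydrogen.
Check the 17 heavy atoms by environment: 7× C (H1) → match; 1× N (charge +1, H0) → no; 1× O (charge -1, H0) → no; 1× O (H0) → no; 4× C (H3) → no; 1× N (H2) → no; 1× N (H1) → no; 1× S (H1) → no.
That gives 7 matching atoms.

7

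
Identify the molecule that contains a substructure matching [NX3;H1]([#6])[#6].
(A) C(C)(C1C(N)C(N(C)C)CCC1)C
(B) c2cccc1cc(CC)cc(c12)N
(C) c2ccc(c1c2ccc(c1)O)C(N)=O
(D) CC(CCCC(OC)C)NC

[NX3;H1]([#6])[#6] describes a trivalent nitrogen with one H, bonded to two carbons (a secondary amine).
(A) has a dimethylamino group (-N(CH3)2) but the nitrogen has H0, not H1.
(B) has a primary amino group (-NH2) but the nitrogen has H2 and only one carbon neighbour.
(C) has a primary amide (-C(=O)NH2) but the -C(=O)NH2 nitrogen has H2, not H1.
(D) contains an N-methylamino group (-NHCH3), which satisfies every atom and bond constraint.
So the answer is (D).

D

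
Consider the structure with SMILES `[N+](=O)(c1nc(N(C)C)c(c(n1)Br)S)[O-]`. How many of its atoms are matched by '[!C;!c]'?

8

The query [!C;!c] means: neither aliphatic nor aromatic carbon — same as [!#6].
Check the 14 heavy atoms by environment: 2× n (aromatic) → match; 4× c (aromatic) → no; 1× N (charge +1) → match; 1× O (charge -1) → match; 1× O → match; 1× Br → match; 1× N → match; 2× C → no; 1× S → match.
Summing the matching environments: 2 + 1 + 1 + 1 + 1 + 1 + 1 = 8 matching atoms.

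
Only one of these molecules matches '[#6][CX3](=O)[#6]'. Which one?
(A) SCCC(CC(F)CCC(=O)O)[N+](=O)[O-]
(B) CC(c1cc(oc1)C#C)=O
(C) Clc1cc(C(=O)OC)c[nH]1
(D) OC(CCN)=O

B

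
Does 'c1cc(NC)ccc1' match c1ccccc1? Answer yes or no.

The pattern c1ccccc1 describes six aromatic carbons in a ring — a benzene ring.
The required atom environment is present in the molecule, so the pattern matches.

Yes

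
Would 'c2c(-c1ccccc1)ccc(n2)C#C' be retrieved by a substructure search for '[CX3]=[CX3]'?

The pattern [CX3]=[CX3] describes a non-aromatic C=C double bond between two sp2 carbons — an alkene.
The closest candidate here is an ethynyl group (-C#CH), but the C-C bond is a triple bond, not a double bond. No other fragment satisfies the full query, so there is no match.

No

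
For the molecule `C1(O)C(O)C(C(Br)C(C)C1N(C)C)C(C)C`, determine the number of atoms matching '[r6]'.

6

The query [r6] means: r6 matches atoms in a six-membered ring.
Check the 16 heavy atoms by environment: 6× C (in 6-ring) → match; 1× Br (acyclic) → no; 2× O (acyclic) → no; 1× N (acyclic) → no; 6× C (acyclic) → no.
That gives 6 matching atoms.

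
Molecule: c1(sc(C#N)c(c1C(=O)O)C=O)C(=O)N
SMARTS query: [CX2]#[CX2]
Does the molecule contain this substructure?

No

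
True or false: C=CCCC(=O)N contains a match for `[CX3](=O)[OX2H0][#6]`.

False

The pattern [CX3](=O)[OX2H0][#6] describes a carbonyl carbon bonded to an oxygen that is itself bonded to carbon (no H on that O) — an ester.
The closest candidate here is a primary amide (-C(=O)NH2), but the carbonyl is bonded to N, not to an O-C linkage. No other fragment satisfies the full query, so there is no match.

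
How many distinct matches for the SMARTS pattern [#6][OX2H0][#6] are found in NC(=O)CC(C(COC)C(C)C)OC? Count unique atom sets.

2

[#6][OX2H0][#6] is the SMARTS for an ether: an aliphatic oxygen bridging two carbons with no H on the oxygen.
The molecule carries 2 separate instances of a methoxy ether (-OCH3) meeting every constraint; each maps to a distinct set of atoms, giving 2 matches.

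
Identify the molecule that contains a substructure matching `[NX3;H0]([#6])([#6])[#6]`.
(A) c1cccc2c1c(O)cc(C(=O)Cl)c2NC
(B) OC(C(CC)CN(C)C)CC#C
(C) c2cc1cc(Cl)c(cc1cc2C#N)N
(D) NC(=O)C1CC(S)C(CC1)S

[NX3;H0]([#6])([#6])[#6] describes a trivalent nitrogen with no H, bonded to three carbons (a tertiary amine).
(A) has an N-methylamino group (-NHCH3) but the nitrogen still has one H (H1), not H0.
(B) contains a dimethylamino group (-N(CH3)2), which satisfies every atom and bond constraint.
(C) has a primary amino group (-NH2) but the nitrogen has H2, not H0 with three carbons.
(D) has a primary amide (-C(=O)NH2) but the amide nitrogen has H2 and only one carbon neighbour.
So the answer is (B).

B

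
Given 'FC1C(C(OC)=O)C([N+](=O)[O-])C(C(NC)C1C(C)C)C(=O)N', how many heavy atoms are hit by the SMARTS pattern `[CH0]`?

2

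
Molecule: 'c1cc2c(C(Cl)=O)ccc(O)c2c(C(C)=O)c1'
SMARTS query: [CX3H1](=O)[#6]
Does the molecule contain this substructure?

The pattern [CX3H1](=O)[#6] describes an sp2 carbon with one H, double-bonded to O and single-bonded to carbon — an aldehyde.
The closest candidate here is an acetyl/ketone group (-C(=O)CH3), but the carbonyl carbon has H0 (two carbon neighbours), not H1. No other fragment satisfies the full query, so there is no match.

No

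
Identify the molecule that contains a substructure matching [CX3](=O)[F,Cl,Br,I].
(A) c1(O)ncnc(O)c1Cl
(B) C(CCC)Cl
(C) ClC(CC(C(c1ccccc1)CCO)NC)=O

[CX3](=O)[F,Cl,Br,I] describes a carbonyl carbon bonded to a halogen (an acyl halide).
(A) has a chloro substituent but the Cl is not on a carbonyl carbon.
(B) has a chloro substituent but the Cl is not on a carbonyl carbon.
(C) contains an acyl chloride (-C(=O)Cl), which satisfies every atom and bond constraint.
So the answer is (C).

C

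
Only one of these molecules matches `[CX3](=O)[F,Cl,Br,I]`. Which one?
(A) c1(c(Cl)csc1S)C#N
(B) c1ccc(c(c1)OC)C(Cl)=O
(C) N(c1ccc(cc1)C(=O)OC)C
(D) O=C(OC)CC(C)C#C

B

[CX3](=O)[F,Cl,Br,I] describes a carbonyl carbon bonded to a halogen (an acyl halide).
(A) has a chloro substituent but the Cl is not on a carbonyl carbon.
(B) contains an acyl chloride (-C(=O)Cl), which satisfies every atom and bond constraint.
(C) has a methyl-ester group (-C(=O)OCH3) but the carbonyl is bonded to -O-C, not to a halogen.
(D) has a methyl-ester group (-C(=O)OCH3) but the carbonyl is bonded to -O-C, not to a halogen.
So the answer is (B).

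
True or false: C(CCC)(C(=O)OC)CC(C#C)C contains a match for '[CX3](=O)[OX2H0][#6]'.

True

The pattern [CX3](=O)[OX2H0][#6] describes a carbonyl carbon bonded to an oxygen that is itself bonded to carbon (no H on that O) — an ester.
The molecule carries a methyl-ester group (-C(=O)OCH3), whose atoms satisfy every constraint of the query, so the pattern matches.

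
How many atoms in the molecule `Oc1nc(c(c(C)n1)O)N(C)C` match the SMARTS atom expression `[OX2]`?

2

The query [OX2] means: aliphatic oxygen with two total connections — ether, hydroxyl, or ester single-bond O.
Check the 12 heavy atoms by environment: 2× n (aromatic, X2) → no; 4× c (aromatic, X3) → no; 2× O (X2) → match; 1× N (X3) → no; 3× C (X4) → no.
That gives 2 matching atoms.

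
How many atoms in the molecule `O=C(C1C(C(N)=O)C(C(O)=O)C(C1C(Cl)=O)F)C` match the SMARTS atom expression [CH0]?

4

The query [CH0] means: aliphatic carbon with no attached hydrogen.
Check the 18 heavy atoms by environment: 5× C (H1) → no; 4× C (H0) → match; 4× O (H0) → no; 1× Cl (H0) → no; 1× F (H0) → no; 1× N (H2) → no; 1× C (H3) → no; 1× O (H1) → no.
That gives 4 matching atoms.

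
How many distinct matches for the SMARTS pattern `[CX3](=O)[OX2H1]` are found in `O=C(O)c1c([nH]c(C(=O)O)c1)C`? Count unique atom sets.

2

[CX3](=O)[OX2H1] is the SMARTS for a carboxylic acid: an sp2 carbon double-bonded to O and single-bonded to an -OH oxygen.
The molecule carries 2 separate instances of a carboxylic acid group (-C(=O)OH) meeting every constraint; each maps to a distinct set of atoms, giving 2 matches.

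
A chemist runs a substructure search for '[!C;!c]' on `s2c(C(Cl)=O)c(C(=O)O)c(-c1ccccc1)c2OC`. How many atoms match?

6

Check the 19 heavy atoms by environment: 1× s (aromatic) → match; 10× c (aromatic) → no; 3× C → no; 4× O → match; 1× Cl → match.
Summing the matching environments: 1 + 4 + 1 = 6 matching atoms.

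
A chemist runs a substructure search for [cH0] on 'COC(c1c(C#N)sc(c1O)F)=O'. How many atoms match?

4

The query [cH0] means: aromatic carbon with no attached hydrogen (substituted or ring-fusion).
Check the 13 heavy atoms by environment: 1× s (aromatic, H0) → no; 4× c (aromatic, H0) → match; 2× C (H0) → no; 1× N (H0) → no; 1× F (H0) → no; 2× O (H0) → no; 1× C (H3) → no; 1× O (H1) → no.
That gives 4 matching atoms.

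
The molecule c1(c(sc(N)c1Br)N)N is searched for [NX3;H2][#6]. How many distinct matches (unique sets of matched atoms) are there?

[NX3;H2][#6] is the SMARTS for a primary amine: a trivalent nitrogen with two H attached to carbon.
The molecule carries 3 separate instances of a primary amino group (-NH2) meeting every constraint; each maps to a distinct set of atoms, giving 3 matches.

3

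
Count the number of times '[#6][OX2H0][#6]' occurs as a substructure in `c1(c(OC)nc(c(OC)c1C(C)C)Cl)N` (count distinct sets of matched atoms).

[#6][OX2H0][#6] is the SMARTS for an ether: an aliphatic oxygen bridging two carbons with no H on the oxygen.
The molecule carries 2 separate instances of a methoxy ether (-OCH3) meeting every constraint; each maps to a distinct set of atoms, giving 2 matches.

2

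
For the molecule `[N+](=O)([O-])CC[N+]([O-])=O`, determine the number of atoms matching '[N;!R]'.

The query [N;!R] means: aliphatic nitrogen not in a ring.
Check the 8 heavy atoms by environment: 2× C (acyclic) → no; 2× N (charge +1, acyclic) → match; 2× O (charge -1, acyclic) → no; 2× O (acyclic) → no.
That gives 2 matching atoms.

2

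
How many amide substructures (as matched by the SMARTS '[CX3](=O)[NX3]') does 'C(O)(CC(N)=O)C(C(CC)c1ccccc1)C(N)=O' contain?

2

[CX3](=O)[NX3] is the SMARTS for an amide: a carbonyl carbon bonded to a trivalent nitrogen.
The molecule carries 2 separate instances of a primary amide (-C(=O)NH2) meeting every constraint; each maps to a distinct set of atoms, giving 2 matches.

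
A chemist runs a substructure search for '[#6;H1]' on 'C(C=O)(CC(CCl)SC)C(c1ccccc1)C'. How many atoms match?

9

The query [#6;H1] means: any carbon bearing exactly one hydrogen.
Check the 17 heavy atoms by environment: 2× C (H3) → no; 4× C (H1) → match; 2× C (H2) → no; 1× Cl (H0) → no; 1× S (H0) → no; 1× O (H0) → no; 1× c (aromatic, H0) → no; 5× c (aromatic, H1) → match.
Summing the matching environments: 4 + 5 = 9 matching atoms.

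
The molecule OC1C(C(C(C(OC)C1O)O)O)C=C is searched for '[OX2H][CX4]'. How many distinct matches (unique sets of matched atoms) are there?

4

[OX2H][CX4] is the SMARTS for an aliphatic alcohol: a hydroxyl oxygen bound to an sp3 (X4) carbon.
The molecule carries 4 separate instances of a hydroxyl group (-OH) meeting every constraint; each maps to a distinct set of atoms, giving 4 matches.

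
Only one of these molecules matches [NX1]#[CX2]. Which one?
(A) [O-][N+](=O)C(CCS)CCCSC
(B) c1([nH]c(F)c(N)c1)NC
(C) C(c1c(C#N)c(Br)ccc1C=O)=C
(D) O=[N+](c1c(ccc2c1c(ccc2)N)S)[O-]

C

[NX1]#[CX2] describes a nitrogen triple-bonded to a two-connected carbon (a nitrile).
(A) has a nitro group (-[N+](=O)[O-]) but there is no C#N triple bond.
(B) has a primary amino group (-NH2) but the nitrogen is NX3 (three connections), not NX1 triple-bonded.
(C) contains a nitrile (-C#N), which satisfies every atom and bond constraint.
(D) has a nitro group (-[N+](=O)[O-]) but there is no C#N triple bond.
So the answer is (C).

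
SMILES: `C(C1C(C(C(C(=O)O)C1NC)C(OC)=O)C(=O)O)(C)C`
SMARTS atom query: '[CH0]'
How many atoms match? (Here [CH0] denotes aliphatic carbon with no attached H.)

The query [CH0] means: aliphatic carbon with no attached hydrogen.
Check the 20 heavy atoms by environment: 6× C (H1) → no; 3× C (H0) → match; 4× O (H0) → no; 2× O (H1) → no; 4× C (H3) → no; 1× N (H1) → no.
That gives 3 matching atoms.

3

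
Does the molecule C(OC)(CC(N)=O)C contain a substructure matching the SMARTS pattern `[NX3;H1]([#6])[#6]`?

No

The pattern [NX3;H1]([#6])[#6] describes a trivalent nitrogen with one H, bonded to two carbons — a secondary amine.
The closest candidate here is a primary amide (-C(=O)NH2), but the -C(=O)NH2 nitrogen has H2, not H1. No other fragment satisfies the full query, so there is no match.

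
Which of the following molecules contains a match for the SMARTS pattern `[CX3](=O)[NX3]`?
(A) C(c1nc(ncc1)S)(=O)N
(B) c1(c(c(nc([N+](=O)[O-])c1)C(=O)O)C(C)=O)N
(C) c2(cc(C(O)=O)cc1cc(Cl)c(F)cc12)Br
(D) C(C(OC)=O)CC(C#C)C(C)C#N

A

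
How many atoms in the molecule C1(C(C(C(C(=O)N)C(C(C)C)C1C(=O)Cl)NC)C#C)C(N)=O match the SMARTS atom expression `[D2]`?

The query [D2] means: atom with exactly two heavy-atom neighbours.
Check the 22 heavy atoms by environment: 10× C (D3) → no; 3× O (D1) → no; 1× Cl (D1) → no; 4× C (D1) → no; 1× C (D2) → match; 2× N (D1) → no; 1× N (D2) → match.
Summing the matching environments: 1 + 1 = 2 matching atoms.

2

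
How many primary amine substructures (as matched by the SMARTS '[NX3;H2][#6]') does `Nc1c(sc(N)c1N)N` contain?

[NX3;H2][#6] is the SMARTS for a primary amine: a trivalent nitrogen with two H attached to carbon.
The molecule carries 4 separate instances of a primary amino group (-NH2) meeting every constraint; each maps to a distinct set of atoms, giving 4 matches.

4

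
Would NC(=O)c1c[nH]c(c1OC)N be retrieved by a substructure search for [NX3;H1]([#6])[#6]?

No

The pattern [NX3;H1]([#6])[#6] describes a trivalent nitrogen with one H, bonded to two carbons — a secondary amine.
The closest candidate here is a primary amino group (-NH2), but the nitrogen has H2 and only one carbon neighbour. No other fragment satisfies the full query, so there is no match.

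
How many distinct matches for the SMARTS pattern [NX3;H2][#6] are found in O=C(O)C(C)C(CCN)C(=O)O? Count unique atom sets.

1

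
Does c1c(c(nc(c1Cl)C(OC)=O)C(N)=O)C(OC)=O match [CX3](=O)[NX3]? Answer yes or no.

Yes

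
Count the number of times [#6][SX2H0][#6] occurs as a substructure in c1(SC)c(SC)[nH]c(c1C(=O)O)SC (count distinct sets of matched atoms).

3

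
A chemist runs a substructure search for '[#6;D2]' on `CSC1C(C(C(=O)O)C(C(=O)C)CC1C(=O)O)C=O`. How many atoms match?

2

The query [#6;D2] means: any carbon bonded to exactly two heavy atoms.
Check the 19 heavy atoms by environment: 8× C (D3) → no; 2× C (D2) → match; 6× O (D1) → no; 2× C (D1) → no; 1× S (D2) → no.
That gives 2 matching atoms.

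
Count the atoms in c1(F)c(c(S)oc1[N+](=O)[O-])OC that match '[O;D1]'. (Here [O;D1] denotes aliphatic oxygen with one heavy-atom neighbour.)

2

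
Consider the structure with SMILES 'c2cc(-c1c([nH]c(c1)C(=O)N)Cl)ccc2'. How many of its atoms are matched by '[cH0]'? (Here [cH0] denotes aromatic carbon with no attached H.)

4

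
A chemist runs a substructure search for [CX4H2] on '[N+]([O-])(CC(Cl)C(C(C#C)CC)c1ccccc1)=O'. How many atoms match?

2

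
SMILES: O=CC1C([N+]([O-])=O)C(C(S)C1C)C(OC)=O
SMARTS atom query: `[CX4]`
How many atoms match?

7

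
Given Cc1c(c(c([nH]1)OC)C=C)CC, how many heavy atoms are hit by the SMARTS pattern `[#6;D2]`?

2

The query [#6;D2] means: any carbon bonded to exactly two heavy atoms.
Check the 12 heavy atoms by environment: 1× n (aromatic, D2) → no; 4× c (aromatic, D3) → no; 1× O (D2) → no; 4× C (D1) → no; 2× C (D2) → match.
That gives 2 matching atoms.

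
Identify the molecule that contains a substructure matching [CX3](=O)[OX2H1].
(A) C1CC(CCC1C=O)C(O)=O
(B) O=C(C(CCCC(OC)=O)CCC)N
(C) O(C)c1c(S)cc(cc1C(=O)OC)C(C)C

A

[CX3](=O)[OX2H1] describes an sp2 carbon double-bonded to O and single-bonded to an -OH oxygen (a carboxylic acid).
(A) contains a carboxylic acid group (-C(=O)OH), which satisfies every atom and bond constraint.
(B) has a primary amide (-C(=O)NH2) but the carbonyl is bonded to N, not to an -OH oxygen.
(C) has a methyl-ester group (-C(=O)OCH3) but the singly-bonded O has no H (OX2H0, not OX2H1).
So the answer is (A).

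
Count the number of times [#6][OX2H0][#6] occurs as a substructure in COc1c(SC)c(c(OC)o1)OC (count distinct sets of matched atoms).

[#6][OX2H0][#6] is the SMARTS for an ether: an aliphatic oxygen bridging two carbons with no H on the oxygen.
The molecule carries 3 separate instances of a methoxy ether (-OCH3) meeting every constraint; each maps to a distinct set of atoms, giving 3 matches.

3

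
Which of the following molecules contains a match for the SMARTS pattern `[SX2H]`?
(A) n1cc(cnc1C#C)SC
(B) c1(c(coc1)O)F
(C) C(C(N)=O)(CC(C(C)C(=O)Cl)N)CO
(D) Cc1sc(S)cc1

D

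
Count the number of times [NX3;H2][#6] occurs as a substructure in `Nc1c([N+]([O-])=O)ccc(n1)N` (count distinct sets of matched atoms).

2

[NX3;H2][#6] is the SMARTS for a primary amine: a trivalent nitrogen with two H attached to carbon.
The molecule carries 2 separate instances of a primary amino group (-NH2) meeting every constraint; each maps to a distinct set of atoms, giving 2 matches.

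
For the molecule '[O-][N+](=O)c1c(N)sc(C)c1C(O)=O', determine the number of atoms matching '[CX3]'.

1

The query [CX3] means: C with X3: aliphatic carbon with exactly 3 total connections.
Check the 13 heavy atoms by environment: 1× s (aromatic, X2) → no; 4× c (aromatic, X3) → no; 1× C (X3) → match; 2× O (X1) → no; 1× O (X2) → no; 1× N (X3) → no; 1× C (X4) → no; 1× N (charge +1, X3) → no; 1× O (charge -1, X1) → no.
That gives 1 matching atom.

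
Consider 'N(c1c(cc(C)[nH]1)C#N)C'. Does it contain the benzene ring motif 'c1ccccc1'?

No

The pattern c1ccccc1 describes six aromatic carbons in a ring — a benzene ring.
The closest candidate here is a methyl group (-CH3), but no six-membered all-carbon aromatic ring is present. No other fragment satisfies the full query, so there is no match.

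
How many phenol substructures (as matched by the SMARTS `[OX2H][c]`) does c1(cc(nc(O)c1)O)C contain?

[OX2H][c] is the SMARTS for a phenol: a hydroxyl oxygen attached to an aromatic carbon.
The molecule carries 2 separate instances of a hydroxyl group (-OH) meeting every constraint; each maps to a distinct set of atoms, giving 2 matches.

2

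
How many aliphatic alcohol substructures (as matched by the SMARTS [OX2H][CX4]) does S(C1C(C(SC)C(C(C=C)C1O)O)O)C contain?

3

[OX2H][CX4] is the SMARTS for an aliphatic alcohol: a hydroxyl oxygen bound to an sp3 (X4) carbon.
The molecule carries 3 separate instances of a hydroxyl group (-OH) meeting every constraint; each maps to a distinct set of atoms, giving 3 matches.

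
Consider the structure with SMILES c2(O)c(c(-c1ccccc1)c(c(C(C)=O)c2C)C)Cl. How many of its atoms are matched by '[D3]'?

8

The query [D3] means: atom with exactly three heavy-atom neighbours.
Check the 19 heavy atoms by environment: 7× c (aromatic, D3) → match; 1× Cl (D1) → no; 5× c (aromatic, D2) → no; 3× C (D1) → no; 1× C (D3) → match; 2× O (D1) → no.
Summing the matching environments: 7 + 1 = 8 matching atoms.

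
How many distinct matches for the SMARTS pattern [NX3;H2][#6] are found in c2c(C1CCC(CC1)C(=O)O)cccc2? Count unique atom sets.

0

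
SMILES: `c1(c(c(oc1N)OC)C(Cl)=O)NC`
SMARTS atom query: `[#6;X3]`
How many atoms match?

Check the 13 heavy atoms by environment: 1× o (aromatic, X2) → no; 4× c (aromatic, X3) → match; 2× N (X3) → no; 2× C (X4) → no; 1× C (X3) → match; 1× O (X1) → no; 1× Cl (X1) → no; 1× O (X2) → no.
Summing the matching environments: 4 + 1 = 5 matching atoms.

5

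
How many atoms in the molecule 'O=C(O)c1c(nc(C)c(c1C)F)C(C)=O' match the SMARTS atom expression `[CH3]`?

3

Check the 15 heavy atoms by environment: 1× n (aromatic, H0) → no; 5× c (aromatic, H0) → no; 3× C (H3) → match; 1× F (H0) → no; 2× C (H0) → no; 2× O (H0) → no; 1× O (H1) → no.
That gives 3 matching atoms.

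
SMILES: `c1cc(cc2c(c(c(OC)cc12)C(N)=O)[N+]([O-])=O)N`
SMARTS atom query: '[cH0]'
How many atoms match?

Check the 19 heavy atoms by environment: 6× c (aromatic, H0) → match; 4× c (aromatic, H1) → no; 3× O (H0) → no; 1× C (H3) → no; 1× N (charge +1, H0) → no; 1× O (charge -1, H0) → no; 2× N (H2) → no; 1× C (H0) → no.
That gives 6 matching atoms.

6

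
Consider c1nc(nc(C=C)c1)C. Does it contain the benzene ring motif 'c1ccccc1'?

No

The pattern c1ccccc1 describes six aromatic carbons in a ring — a benzene ring.
The closest candidate here is a methyl group (-CH3), but no six-membered all-carbon aromatic ring is present. No other fragment satisfies the full query, so there is no match.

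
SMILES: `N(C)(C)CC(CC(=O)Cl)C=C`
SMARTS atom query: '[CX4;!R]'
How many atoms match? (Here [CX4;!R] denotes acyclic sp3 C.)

5

The query [CX4;!R] means: aliphatic carbon with four total connections, not in a ring.
Check the 11 heavy atoms by environment: 5× C (X4, acyclic) → match; 3× C (X3, acyclic) → no; 1× N (X3, acyclic) → no; 1× O (X1, acyclic) → no; 1× Cl (X1, acyclic) → no.
That gives 5 matching atoms.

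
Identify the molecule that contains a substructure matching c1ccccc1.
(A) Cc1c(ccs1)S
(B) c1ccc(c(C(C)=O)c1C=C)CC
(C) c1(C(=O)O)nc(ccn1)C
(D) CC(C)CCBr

c1ccccc1 describes six aromatic carbons in a ring (a benzene ring).
(A) has a methyl group (-CH3) but no six-membered all-carbon aromatic ring is present.
(B) contains the required atom environment, so the pattern matches.
(C) has a methyl group (-CH3) but no six-membered all-carbon aromatic ring is present.
(D) has a methyl group (-CH3) but no six-membered all-carbon aromatic ring is present.
So the answer is (B).

B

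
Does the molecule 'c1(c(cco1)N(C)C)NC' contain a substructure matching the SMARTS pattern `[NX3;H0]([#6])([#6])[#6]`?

Yes

The pattern [NX3;H0]([#6])([#6])[#6] describes a trivalent nitrogen with no H, bonded to three carbons — a tertiary amine.
The molecule carries a dimethylamino group (-N(CH3)2), whose atoms satisfy every constraint of the query, so the pattern matches.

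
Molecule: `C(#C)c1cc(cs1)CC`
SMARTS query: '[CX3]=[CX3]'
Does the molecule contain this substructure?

The pattern [CX3]=[CX3] describes a non-aromatic C=C double bond between two sp2 carbons — an alkene.
The closest candidate here is an ethynyl group (-C#CH), but the C-C bond is a triple bond, not a double bond. No other fragment satisfies the full query, so there is no match.

No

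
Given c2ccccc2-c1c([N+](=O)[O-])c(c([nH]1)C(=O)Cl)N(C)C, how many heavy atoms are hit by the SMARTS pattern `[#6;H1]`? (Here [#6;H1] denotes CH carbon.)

5

The query [#6;H1] means: any carbon bearing exactly one hydrogen.
Check the 20 heavy atoms by environment: 1× n (aromatic, H1) → no; 5× c (aromatic, H0) → no; 1× C (H0) → no; 2× O (H0) → no; 1× Cl (H0) → no; 1× N (H0) → no; 2× C (H3) → no; 1× N (charge +1, H0) → no; 1× O (charge -1, H0) → no; 5× c (aromatic, H1) → match.
That gives 5 matching atoms.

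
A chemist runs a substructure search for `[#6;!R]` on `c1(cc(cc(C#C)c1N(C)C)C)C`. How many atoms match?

The query [#6;!R] means: carbon not in any ring.
Check the 13 heavy atoms by environment: 6× c (aromatic, in 6-ring) → no; 6× C (acyclic) → match; 1× N (acyclic) → no.
That gives 6 matching atoms.

6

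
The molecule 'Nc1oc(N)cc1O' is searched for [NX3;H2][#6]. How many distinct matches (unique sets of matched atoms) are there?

2

[NX3;H2][#6] is the SMARTS for a primary amine: a trivalent nitrogen with two H attached to carbon.
The molecule carries 2 separate instances of a primary amino group (-NH2) meeting every constraint; each maps to a distinct set of atoms, giving 2 matches.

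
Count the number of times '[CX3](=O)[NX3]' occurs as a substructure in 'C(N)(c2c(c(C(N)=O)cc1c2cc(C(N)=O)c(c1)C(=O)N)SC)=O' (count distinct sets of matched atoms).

4

[CX3](=O)[NX3] is the SMARTS for an amide: a carbonyl carbon bonded to a trivalent nitrogen.
The molecule carries 4 separate instances of a primary amide (-C(=O)NH2) meeting every constraint; each maps to a distinct set of atoms, giving 4 matches.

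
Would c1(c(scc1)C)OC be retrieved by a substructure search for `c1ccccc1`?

No

The pattern c1ccccc1 describes six aromatic carbons in a ring — a benzene ring.
The closest candidate here is a methyl group (-CH3), but no six-membered all-carbon aromatic ring is present. No other fragment satisfies the full query, so there is no match.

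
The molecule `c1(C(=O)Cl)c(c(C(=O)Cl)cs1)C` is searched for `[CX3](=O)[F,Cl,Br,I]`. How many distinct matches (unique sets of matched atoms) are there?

2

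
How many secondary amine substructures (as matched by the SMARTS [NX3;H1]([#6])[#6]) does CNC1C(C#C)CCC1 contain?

1

[NX3;H1]([#6])[#6] is the SMARTS for a secondary amine: a trivalent nitrogen with one H, bonded to two carbons.
Exactly one fragment in the molecule meets all constraints, giving 1 match.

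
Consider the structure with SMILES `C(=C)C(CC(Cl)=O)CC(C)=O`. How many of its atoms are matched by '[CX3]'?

4

The query [CX3] means: C with X3: aliphatic carbon with exactly 3 total connections.
Check the 11 heavy atoms by environment: 4× C (X4) → no; 4× C (X3) → match; 2× O (X1) → no; 1× Cl (X1) → no.
That gives 4 matching atoms.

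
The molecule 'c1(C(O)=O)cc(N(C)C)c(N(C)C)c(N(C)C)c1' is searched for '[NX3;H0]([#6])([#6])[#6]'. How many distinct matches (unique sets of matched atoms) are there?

3

[NX3;H0]([#6])([#6])[#6] is the SMARTS for a tertiary amine: a trivalent nitrogen with no H, bonded to three carbons.
The molecule carries 3 separate instances of a dimethylamino group (-N(CH3)2) meeting every constraint; each maps to a distinct set of atoms, giving 3 matches.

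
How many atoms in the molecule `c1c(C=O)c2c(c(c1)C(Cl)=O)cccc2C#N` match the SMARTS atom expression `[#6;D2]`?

The query [#6;D2] means: any carbon bonded to exactly two heavy atoms.
Check the 17 heavy atoms by environment: 5× c (aromatic, D3) → no; 5× c (aromatic, D2) → match; 2× C (D2) → match; 1× N (D1) → no; 2× O (D1) → no; 1× C (D3) → no; 1× Cl (D1) → no.
Summing the matching environments: 5 + 2 = 7 matching atoms.

7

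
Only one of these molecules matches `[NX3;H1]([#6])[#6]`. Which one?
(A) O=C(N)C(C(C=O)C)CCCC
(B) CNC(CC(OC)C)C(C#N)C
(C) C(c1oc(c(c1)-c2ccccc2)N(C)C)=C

[NX3;H1]([#6])[#6] describes a trivalent nitrogen with one H, bonded to two carbons (a secondary amine).
(A) has a primary amide (-C(=O)NH2) but the -C(=O)NH2 nitrogen has H2, not H1.
(B) contains an N-methylamino group (-NHCH3), which satisfies every atom and bond constraint.
(C) has a dimethylamino group (-N(CH3)2) but the nitrogen has H0, not H1.
So the answer is (B).

B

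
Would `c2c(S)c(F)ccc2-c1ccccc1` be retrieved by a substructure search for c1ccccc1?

Yes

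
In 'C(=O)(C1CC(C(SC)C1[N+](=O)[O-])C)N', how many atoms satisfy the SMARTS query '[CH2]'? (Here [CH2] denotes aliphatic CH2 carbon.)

1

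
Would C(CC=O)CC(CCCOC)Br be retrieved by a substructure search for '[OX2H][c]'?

No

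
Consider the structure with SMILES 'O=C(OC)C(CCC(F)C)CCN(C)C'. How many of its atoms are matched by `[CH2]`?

4

Check the 15 heavy atoms by environment: 4× C (H3) → no; 2× C (H1) → no; 4× C (H2) → match; 1× F (H0) → no; 1× C (H0) → no; 2× O (H0) → no; 1× N (H0) → no.
That gives 4 matching atoms.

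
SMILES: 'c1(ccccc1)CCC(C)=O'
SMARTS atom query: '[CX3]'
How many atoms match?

1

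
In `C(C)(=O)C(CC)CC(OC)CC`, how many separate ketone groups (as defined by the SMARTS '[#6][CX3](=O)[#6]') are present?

[#6][CX3](=O)[#6] is the SMARTS for a ketone: a carbonyl carbon (no H) flanked by two carbons.
Exactly one fragment in the molecule meets all constraints, giving 1 match.

1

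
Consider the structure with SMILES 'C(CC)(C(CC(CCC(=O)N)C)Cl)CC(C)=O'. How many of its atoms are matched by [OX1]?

2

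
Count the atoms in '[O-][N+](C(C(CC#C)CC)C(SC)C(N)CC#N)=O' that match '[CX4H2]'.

3

The query [CX4H2] means: sp3 carbon (X4) with exactly two hydrogens.
Check the 18 heavy atoms by environment: 3× C (H2, X4) → match; 4× C (H1, X4) → no; 2× C (H0, X2) → no; 1× C (H1, X2) → no; 1× N (H0, X1) → no; 1× N (H2, X3) → no; 2× C (H3, X4) → no; 1× S (H0, X2) → no; 1× N (charge +1, H0, X3) → no; 1× O (charge -1, H0, X1) → no; 1× O (H0, X1) → no.
That gives 3 matching atoms.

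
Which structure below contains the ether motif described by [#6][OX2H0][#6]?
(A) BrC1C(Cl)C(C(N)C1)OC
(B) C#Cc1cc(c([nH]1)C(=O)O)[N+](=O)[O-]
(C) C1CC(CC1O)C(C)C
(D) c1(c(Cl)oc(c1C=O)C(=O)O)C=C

A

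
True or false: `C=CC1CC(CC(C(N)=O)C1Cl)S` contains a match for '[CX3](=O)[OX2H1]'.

False

The pattern [CX3](=O)[OX2H1] describes an sp2 carbon double-bonded to O and single-bonded to an -OH oxygen — a carboxylic acid.
The closest candidate here is a primary amide (-C(=O)NH2), but the carbonyl is bonded to N, not to an -OH oxygen. No other fragment satisfies the full query, so there is no match.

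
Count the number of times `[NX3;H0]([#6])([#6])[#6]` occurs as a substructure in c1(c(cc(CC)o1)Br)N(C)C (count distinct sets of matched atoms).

1

[NX3;H0]([#6])([#6])[#6] is the SMARTS for a tertiary amine: a trivalent nitrogen with no H, bonded to three carbons.
Exactly one fragment in the molecule meets all constraints, giving 1 match.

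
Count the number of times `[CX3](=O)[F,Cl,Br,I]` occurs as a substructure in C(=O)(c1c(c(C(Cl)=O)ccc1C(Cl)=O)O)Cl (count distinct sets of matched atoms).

[CX3](=O)[F,Cl,Br,I] is the SMARTS for an acyl halide: a carbonyl carbon bonded to a halogen.
The molecule carries 3 separate instances of an acyl chloride (-C(=O)Cl) meeting every constraint; each maps to a distinct set of atoms, giving 3 matches.

3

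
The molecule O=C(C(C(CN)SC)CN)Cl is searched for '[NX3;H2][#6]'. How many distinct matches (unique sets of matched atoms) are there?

2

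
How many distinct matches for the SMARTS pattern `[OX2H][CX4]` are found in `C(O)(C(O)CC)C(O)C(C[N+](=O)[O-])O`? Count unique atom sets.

[OX2H][CX4] is the SMARTS for an aliphatic alcohol: a hydroxyl oxygen bound to an sp3 (X4) carbon.
The molecule carries 4 separate instances of a hydroxyl group (-OH) meeting every constraint; each maps to a distinct set of atoms, giving 4 matches.

4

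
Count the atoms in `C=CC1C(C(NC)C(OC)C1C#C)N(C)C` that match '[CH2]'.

1

The query [CH2] means: aliphatic carbon with exactly two hydrogens.
Check the 16 heavy atoms by environment: 7× C (H1) → no; 1× N (H0) → no; 4× C (H3) → no; 1× N (H1) → no; 1× O (H0) → no; 1× C (H2) → match; 1× C (H0) → no.
That gives 1 matching atom.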